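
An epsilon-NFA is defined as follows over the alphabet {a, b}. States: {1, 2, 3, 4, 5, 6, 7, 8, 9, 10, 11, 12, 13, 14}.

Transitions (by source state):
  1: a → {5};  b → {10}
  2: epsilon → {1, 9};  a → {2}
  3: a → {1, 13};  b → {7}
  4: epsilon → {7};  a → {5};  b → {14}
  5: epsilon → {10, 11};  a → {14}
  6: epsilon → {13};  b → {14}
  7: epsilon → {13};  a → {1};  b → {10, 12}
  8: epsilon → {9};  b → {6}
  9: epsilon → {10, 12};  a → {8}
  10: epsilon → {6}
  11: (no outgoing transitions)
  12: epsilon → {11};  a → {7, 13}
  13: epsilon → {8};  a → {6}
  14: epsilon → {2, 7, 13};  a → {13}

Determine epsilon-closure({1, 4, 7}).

{1, 4, 6, 7, 8, 9, 10, 11, 12, 13}

Start with {1, 4, 7}.
From 7 via epsilon: add 13.
From 13 via epsilon: add 8.
From 8 via epsilon: add 9.
From 9 via epsilon: add 10, 12.
From 10 via epsilon: add 6.
From 12 via epsilon: add 11.
No new states can be added; the closed set is {1, 4, 6, 7, 8, 9, 10, 11, 12, 13}.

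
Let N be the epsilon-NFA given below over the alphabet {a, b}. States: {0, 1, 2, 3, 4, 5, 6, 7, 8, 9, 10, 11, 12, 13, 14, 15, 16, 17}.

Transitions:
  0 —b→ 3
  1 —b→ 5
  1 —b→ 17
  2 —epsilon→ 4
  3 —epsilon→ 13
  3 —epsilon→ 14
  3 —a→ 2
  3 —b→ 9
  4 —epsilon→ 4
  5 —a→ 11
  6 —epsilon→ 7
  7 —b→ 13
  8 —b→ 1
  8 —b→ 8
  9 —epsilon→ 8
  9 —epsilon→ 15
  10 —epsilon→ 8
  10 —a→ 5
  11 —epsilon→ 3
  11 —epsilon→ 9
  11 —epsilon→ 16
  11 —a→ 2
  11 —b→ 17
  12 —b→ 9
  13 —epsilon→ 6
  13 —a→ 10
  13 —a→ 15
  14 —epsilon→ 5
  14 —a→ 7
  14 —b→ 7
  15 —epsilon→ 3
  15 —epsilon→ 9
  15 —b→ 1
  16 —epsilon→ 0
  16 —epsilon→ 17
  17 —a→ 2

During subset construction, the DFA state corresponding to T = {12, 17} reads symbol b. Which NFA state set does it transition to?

12 on b → {9}.
No b-transition from 17.
Union after reading b: {9}.
Now take the epsilon-closure:
From 9 via epsilon: add 8, 15.
From 15 via epsilon: add 3.
From 3 via epsilon: add 13, 14.
From 13 via epsilon: add 6.
From 14 via epsilon: add 5.
From 6 via epsilon: add 7.
No new states can be added; the closed set is {3, 5, 6, 7, 8, 9, 13, 14, 15}.

{3, 5, 6, 7, 8, 9, 13, 14, 15}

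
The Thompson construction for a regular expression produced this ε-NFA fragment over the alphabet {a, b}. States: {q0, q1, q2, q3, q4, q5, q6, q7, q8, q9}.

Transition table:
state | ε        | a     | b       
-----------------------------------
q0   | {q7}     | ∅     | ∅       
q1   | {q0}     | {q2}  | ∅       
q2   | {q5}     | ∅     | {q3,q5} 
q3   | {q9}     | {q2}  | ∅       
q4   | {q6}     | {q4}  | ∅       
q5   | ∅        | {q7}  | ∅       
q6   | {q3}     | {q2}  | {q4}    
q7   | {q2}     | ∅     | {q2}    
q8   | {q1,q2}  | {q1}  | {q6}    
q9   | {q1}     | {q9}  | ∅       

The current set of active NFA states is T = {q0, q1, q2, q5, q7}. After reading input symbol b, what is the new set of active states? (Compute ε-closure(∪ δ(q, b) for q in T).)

{q0, q1, q2, q3, q5, q7, q9}

q2 on b → {q3, q5}.
q7 on b → {q2}.
No b-transition from q0, q1, q5.
Union after reading b: {q2, q3, q5}.
Now take the ε-closure:
From q3 via ε: add q9.
From q9 via ε: add q1.
From q1 via ε: add q0.
From q0 via ε: add q7.
No new states can be added; the closed set is {q0, q1, q2, q3, q5, q7, q9}.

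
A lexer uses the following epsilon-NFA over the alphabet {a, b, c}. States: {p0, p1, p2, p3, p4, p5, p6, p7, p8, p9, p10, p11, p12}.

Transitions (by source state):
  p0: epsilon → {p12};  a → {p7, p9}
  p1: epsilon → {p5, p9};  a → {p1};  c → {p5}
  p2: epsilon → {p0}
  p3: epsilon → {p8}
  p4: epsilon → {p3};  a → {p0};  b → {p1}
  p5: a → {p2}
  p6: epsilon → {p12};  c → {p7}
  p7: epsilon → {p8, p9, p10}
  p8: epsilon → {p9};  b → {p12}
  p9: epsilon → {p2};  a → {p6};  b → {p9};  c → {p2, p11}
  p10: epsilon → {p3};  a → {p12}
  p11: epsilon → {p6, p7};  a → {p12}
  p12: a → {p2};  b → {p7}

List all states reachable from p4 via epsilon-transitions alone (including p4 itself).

{p0, p2, p3, p4, p8, p9, p12}

Start with {p4}.
From p4 via epsilon: add p3.
From p3 via epsilon: add p8.
From p8 via epsilon: add p9.
From p9 via epsilon: add p2.
From p2 via epsilon: add p0.
From p0 via epsilon: add p12.
No new states can be added; the closed set is {p0, p2, p3, p4, p8, p9, p12}.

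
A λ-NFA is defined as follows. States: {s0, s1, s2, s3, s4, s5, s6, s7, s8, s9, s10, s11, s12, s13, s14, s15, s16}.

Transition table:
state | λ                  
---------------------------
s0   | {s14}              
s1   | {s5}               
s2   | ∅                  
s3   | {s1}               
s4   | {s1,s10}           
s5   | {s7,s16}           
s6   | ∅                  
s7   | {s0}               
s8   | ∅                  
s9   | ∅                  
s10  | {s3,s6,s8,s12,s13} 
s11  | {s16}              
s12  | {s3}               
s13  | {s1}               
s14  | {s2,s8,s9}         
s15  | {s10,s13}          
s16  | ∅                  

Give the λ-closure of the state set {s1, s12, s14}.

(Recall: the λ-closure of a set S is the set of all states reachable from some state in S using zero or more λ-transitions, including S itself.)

{s0, s1, s2, s3, s5, s7, s8, s9, s12, s14, s16}

Start with {s1, s12, s14}.
From s1 via λ: add s5.
From s12 via λ: add s3.
From s14 via λ: add s2, s8, s9.
From s5 via λ: add s7, s16.
From s7 via λ: add s0.
No new states can be added; the closed set is {s0, s1, s2, s3, s5, s7, s8, s9, s12, s14, s16}.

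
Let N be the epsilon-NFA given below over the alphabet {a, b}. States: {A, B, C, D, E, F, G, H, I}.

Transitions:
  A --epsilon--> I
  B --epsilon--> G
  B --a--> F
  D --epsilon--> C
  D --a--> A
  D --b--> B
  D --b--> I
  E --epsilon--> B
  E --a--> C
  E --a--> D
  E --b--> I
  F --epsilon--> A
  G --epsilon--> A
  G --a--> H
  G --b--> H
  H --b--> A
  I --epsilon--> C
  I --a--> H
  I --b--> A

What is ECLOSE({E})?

Start with {E}.
From E via epsilon: add B.
From B via epsilon: add G.
From G via epsilon: add A.
From A via epsilon: add I.
From I via epsilon: add C.
No new states can be added; the closed set is {A, B, C, E, G, I}.

{A, B, C, E, G, I}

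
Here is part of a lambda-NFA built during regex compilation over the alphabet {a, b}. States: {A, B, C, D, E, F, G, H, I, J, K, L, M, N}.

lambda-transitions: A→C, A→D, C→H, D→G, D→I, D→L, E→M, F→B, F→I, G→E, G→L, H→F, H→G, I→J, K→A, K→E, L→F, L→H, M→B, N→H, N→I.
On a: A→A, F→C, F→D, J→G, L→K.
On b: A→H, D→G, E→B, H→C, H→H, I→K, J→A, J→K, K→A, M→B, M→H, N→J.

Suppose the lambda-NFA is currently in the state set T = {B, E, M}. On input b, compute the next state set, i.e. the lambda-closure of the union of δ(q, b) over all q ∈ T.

{B, E, F, G, H, I, J, L, M}

E on b → {B}.
M on b → {B, H}.
No b-transition from B.
Union after reading b: {B, H}.
Now take the lambda-closure:
From H via lambda: add F, G.
From F via lambda: add I.
From G via lambda: add E, L.
From E via lambda: add M.
From I via lambda: add J.
No new states can be added; the closed set is {B, E, F, G, H, I, J, L, M}.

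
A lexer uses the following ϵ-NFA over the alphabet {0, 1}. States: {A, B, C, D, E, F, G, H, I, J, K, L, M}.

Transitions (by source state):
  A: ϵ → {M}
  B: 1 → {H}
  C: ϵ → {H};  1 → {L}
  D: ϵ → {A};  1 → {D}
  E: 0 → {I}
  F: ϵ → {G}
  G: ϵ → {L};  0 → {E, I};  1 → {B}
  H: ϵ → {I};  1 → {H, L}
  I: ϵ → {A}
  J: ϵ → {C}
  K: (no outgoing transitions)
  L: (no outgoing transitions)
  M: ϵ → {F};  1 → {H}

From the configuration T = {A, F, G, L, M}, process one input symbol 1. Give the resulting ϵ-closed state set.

{A, B, F, G, H, I, L, M}

G on 1 → {B}.
M on 1 → {H}.
No 1-transition from A, F, L.
Union after reading 1: {B, H}.
Now take the ϵ-closure:
From H via ϵ: add I.
From I via ϵ: add A.
From A via ϵ: add M.
From M via ϵ: add F.
From F via ϵ: add G.
From G via ϵ: add L.
No new states can be added; the closed set is {A, B, F, G, H, I, L, M}.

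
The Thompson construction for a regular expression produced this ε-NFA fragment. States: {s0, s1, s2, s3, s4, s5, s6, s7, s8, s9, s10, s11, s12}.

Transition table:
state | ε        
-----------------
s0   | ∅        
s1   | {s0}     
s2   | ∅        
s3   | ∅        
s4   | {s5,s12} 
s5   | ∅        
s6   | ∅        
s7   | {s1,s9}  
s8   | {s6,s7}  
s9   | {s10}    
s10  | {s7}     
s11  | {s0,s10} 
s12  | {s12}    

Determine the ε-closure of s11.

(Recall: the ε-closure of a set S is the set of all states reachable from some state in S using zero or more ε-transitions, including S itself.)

Start with {s11}.
From s11 via ε: add s0, s10.
From s10 via ε: add s7.
From s7 via ε: add s1, s9.
No new states can be added; the closed set is {s0, s1, s7, s9, s10, s11}.

{s0, s1, s7, s9, s10, s11}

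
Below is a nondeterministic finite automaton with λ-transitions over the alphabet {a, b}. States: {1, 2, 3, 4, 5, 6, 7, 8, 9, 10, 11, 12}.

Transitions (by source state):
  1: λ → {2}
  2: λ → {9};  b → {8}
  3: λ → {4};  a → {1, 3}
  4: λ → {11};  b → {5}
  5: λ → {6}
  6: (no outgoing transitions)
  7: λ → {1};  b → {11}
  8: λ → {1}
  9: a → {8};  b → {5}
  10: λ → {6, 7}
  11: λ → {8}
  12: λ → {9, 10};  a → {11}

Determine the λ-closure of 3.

Start with {3}.
From 3 via λ: add 4.
From 4 via λ: add 11.
From 11 via λ: add 8.
From 8 via λ: add 1.
From 1 via λ: add 2.
From 2 via λ: add 9.
No new states can be added; the closed set is {1, 2, 3, 4, 8, 9, 11}.

{1, 2, 3, 4, 8, 9, 11}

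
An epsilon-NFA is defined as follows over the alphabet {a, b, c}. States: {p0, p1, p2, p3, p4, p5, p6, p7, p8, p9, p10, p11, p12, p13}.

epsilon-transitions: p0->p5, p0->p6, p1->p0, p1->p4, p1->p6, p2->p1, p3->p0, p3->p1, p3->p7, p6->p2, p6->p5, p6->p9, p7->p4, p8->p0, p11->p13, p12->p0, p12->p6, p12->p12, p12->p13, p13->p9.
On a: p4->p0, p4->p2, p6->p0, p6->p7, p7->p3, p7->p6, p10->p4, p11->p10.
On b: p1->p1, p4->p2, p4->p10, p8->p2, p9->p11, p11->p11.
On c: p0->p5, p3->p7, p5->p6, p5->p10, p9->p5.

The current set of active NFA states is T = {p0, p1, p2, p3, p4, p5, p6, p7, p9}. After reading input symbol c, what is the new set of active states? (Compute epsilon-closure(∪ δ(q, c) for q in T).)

{p0, p1, p2, p4, p5, p6, p7, p9, p10}

p0 on c → {p5}.
p3 on c → {p7}.
p5 on c → {p6, p10}.
p9 on c → {p5}.
No c-transition from p1, p2, p4, p6, p7.
Union after reading c: {p5, p6, p7, p10}.
Now take the epsilon-closure:
From p6 via epsilon: add p2, p9.
From p7 via epsilon: add p4.
From p2 via epsilon: add p1.
From p1 via epsilon: add p0.
No new states can be added; the closed set is {p0, p1, p2, p4, p5, p6, p7, p9, p10}.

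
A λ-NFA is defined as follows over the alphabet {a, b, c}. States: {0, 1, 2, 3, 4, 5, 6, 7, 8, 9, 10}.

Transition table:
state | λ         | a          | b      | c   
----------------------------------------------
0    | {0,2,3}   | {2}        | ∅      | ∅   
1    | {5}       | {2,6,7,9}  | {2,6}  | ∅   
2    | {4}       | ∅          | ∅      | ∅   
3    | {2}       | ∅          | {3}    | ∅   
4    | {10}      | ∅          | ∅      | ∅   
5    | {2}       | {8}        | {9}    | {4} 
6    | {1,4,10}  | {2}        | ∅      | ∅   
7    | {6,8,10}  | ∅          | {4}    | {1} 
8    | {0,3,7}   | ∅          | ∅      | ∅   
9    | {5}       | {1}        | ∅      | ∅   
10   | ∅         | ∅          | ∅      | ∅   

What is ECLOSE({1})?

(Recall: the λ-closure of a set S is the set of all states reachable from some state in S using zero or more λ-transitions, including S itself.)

Start with {1}.
From 1 via λ: add 5.
From 5 via λ: add 2.
From 2 via λ: add 4.
From 4 via λ: add 10.
No new states can be added; the closed set is {1, 2, 4, 5, 10}.

{1, 2, 4, 5, 10}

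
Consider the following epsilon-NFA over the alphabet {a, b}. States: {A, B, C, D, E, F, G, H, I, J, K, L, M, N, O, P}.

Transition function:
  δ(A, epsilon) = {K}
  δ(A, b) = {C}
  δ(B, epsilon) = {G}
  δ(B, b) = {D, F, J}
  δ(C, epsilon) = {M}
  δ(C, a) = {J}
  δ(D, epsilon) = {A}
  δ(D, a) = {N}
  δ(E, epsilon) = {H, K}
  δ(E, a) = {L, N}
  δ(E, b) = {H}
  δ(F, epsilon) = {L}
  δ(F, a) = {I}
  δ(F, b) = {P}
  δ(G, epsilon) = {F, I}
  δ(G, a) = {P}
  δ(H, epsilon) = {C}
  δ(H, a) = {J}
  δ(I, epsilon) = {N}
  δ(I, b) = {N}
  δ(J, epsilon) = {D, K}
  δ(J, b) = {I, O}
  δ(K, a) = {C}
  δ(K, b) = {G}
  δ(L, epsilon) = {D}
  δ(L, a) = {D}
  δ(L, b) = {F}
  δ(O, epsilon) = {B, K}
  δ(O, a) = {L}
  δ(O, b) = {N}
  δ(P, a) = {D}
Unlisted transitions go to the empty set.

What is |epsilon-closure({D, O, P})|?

Start with {D, O, P}.
From D via epsilon: add A.
From O via epsilon: add B, K.
From B via epsilon: add G.
From G via epsilon: add F, I.
From F via epsilon: add L.
From I via epsilon: add N.
epsilon-closure = {A, B, D, F, G, I, K, L, N, O, P}, which has 11 states.

11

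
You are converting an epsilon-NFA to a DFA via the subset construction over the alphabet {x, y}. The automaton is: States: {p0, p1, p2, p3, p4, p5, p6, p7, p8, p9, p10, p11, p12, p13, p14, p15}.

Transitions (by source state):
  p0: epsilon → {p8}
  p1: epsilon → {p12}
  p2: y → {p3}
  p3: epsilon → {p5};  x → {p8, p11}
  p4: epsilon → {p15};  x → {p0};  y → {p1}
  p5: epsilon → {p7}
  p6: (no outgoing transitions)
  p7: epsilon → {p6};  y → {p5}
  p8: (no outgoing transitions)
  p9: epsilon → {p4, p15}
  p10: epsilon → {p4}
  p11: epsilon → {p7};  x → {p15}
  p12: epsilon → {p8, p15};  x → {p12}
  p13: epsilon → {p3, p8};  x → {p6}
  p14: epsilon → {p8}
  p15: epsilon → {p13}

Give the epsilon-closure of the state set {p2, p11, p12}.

{p2, p3, p5, p6, p7, p8, p11, p12, p13, p15}

Start with {p2, p11, p12}.
From p11 via epsilon: add p7.
From p12 via epsilon: add p8, p15.
From p7 via epsilon: add p6.
From p15 via epsilon: add p13.
From p13 via epsilon: add p3.
From p3 via epsilon: add p5.
No new states can be added; the closed set is {p2, p3, p5, p6, p7, p8, p11, p12, p13, p15}.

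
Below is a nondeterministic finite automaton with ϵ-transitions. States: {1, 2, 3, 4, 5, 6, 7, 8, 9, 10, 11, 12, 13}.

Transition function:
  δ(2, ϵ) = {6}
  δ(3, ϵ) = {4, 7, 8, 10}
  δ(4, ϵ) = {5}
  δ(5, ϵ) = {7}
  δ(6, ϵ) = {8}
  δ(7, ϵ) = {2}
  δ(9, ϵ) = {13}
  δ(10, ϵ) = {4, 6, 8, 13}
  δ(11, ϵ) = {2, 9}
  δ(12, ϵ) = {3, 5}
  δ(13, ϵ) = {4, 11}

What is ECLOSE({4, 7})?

{2, 4, 5, 6, 7, 8}

Start with {4, 7}.
From 4 via ϵ: add 5.
From 7 via ϵ: add 2.
From 2 via ϵ: add 6.
From 6 via ϵ: add 8.
No new states can be added; the closed set is {2, 4, 5, 6, 7, 8}.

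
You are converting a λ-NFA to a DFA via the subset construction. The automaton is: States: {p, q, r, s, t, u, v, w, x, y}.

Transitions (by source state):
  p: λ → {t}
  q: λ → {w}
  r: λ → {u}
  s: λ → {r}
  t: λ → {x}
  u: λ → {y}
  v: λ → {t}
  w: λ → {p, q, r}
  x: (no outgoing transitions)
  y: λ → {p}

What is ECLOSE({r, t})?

{p, r, t, u, x, y}

Start with {r, t}.
From r via λ: add u.
From t via λ: add x.
From u via λ: add y.
From y via λ: add p.
No new states can be added; the closed set is {p, r, t, u, x, y}.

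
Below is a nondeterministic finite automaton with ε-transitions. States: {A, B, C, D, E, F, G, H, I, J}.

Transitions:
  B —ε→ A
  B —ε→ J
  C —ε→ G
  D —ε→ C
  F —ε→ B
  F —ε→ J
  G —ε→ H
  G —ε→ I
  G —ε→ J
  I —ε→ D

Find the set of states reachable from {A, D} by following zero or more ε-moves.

{A, C, D, G, H, I, J}

Start with {A, D}.
From D via ε: add C.
From C via ε: add G.
From G via ε: add H, I, J.
No new states can be added; the closed set is {A, C, D, G, H, I, J}.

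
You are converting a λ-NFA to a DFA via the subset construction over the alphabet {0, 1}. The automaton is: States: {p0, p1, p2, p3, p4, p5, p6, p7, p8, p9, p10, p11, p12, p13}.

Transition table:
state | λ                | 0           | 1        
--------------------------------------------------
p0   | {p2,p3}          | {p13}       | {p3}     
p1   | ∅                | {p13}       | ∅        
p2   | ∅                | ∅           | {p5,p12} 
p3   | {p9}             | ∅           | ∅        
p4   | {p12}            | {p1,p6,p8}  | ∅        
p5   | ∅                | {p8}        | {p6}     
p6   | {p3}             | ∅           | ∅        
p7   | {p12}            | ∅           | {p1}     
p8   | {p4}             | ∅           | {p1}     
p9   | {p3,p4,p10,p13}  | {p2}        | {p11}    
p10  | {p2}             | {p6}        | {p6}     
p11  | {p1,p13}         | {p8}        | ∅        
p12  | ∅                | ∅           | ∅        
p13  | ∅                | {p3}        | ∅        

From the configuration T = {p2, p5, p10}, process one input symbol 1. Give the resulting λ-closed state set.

p2 on 1 → {p5, p12}.
p5 on 1 → {p6}.
p10 on 1 → {p6}.
Union after reading 1: {p5, p6, p12}.
Now take the λ-closure:
From p6 via λ: add p3.
From p3 via λ: add p9.
From p9 via λ: add p4, p10, p13.
From p10 via λ: add p2.
No new states can be added; the closed set is {p2, p3, p4, p5, p6, p9, p10, p12, p13}.

{p2, p3, p4, p5, p6, p9, p10, p12, p13}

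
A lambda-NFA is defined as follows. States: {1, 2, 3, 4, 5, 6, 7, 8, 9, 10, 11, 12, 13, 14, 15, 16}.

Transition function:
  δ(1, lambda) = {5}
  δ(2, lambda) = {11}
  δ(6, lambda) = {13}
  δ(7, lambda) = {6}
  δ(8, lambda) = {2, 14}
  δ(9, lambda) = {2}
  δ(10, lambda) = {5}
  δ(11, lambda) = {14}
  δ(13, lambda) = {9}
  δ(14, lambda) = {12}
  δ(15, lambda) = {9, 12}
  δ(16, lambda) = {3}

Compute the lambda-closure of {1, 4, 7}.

Start with {1, 4, 7}.
From 1 via lambda: add 5.
From 7 via lambda: add 6.
From 6 via lambda: add 13.
From 13 via lambda: add 9.
From 9 via lambda: add 2.
From 2 via lambda: add 11.
From 11 via lambda: add 14.
From 14 via lambda: add 12.
No new states can be added; the closed set is {1, 2, 4, 5, 6, 7, 9, 11, 12, 13, 14}.

{1, 2, 4, 5, 6, 7, 9, 11, 12, 13, 14}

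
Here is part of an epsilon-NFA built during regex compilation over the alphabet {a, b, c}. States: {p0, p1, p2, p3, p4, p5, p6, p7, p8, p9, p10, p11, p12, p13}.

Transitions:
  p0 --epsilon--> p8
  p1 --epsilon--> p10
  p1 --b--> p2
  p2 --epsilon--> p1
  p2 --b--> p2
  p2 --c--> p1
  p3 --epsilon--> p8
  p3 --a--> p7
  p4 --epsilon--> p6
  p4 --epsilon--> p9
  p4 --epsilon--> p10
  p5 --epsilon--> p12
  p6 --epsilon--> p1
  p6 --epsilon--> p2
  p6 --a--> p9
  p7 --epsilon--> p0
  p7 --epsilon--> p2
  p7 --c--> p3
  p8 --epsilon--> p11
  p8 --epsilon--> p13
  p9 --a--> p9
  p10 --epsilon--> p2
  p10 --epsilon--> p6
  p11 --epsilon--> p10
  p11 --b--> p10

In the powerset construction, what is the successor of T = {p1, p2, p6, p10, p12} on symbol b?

p1 on b → {p2}.
p2 on b → {p2}.
No b-transition from p6, p10, p12.
Union after reading b: {p2}.
Now take the epsilon-closure:
From p2 via epsilon: add p1.
From p1 via epsilon: add p10.
From p10 via epsilon: add p6.
No new states can be added; the closed set is {p1, p2, p6, p10}.

{p1, p2, p6, p10}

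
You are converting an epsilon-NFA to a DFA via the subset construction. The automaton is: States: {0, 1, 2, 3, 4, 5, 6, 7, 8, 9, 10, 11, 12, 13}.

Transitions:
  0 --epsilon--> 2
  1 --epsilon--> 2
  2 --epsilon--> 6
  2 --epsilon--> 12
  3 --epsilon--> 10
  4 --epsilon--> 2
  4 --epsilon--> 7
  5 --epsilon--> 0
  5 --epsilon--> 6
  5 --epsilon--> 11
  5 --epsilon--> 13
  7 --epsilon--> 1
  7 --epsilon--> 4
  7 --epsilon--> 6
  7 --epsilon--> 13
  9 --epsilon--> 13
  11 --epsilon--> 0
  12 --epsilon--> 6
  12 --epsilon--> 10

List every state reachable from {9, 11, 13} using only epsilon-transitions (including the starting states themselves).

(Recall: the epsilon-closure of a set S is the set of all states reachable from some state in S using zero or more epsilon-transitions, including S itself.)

Start with {9, 11, 13}.
From 11 via epsilon: add 0.
From 0 via epsilon: add 2.
From 2 via epsilon: add 6, 12.
From 12 via epsilon: add 10.
No new states can be added; the closed set is {0, 2, 6, 9, 10, 11, 12, 13}.

{0, 2, 6, 9, 10, 11, 12, 13}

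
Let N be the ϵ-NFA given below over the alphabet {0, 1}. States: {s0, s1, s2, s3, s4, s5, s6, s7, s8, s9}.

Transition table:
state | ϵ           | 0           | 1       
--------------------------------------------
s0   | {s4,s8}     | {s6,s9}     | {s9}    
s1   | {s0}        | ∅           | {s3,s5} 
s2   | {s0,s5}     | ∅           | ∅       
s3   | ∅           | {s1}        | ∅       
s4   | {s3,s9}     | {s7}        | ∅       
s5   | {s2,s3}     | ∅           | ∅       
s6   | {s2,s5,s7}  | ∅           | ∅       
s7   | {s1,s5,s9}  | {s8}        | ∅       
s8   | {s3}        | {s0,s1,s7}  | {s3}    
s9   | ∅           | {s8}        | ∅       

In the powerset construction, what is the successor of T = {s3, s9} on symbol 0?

s3 on 0 → {s1}.
s9 on 0 → {s8}.
Union after reading 0: {s1, s8}.
Now take the ϵ-closure:
From s1 via ϵ: add s0.
From s8 via ϵ: add s3.
From s0 via ϵ: add s4.
From s4 via ϵ: add s9.
No new states can be added; the closed set is {s0, s1, s3, s4, s8, s9}.

{s0, s1, s3, s4, s8, s9}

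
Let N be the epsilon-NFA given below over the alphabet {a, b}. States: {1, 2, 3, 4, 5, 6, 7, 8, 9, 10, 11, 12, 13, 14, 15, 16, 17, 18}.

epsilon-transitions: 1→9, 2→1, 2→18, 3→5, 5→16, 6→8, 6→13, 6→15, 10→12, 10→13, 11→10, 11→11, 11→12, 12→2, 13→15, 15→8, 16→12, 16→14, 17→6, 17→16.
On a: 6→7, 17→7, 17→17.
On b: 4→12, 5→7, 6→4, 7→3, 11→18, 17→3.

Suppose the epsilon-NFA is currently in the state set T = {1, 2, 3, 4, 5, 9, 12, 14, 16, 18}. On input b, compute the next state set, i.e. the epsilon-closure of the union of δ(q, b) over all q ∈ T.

{1, 2, 7, 9, 12, 18}

4 on b → {12}.
5 on b → {7}.
No b-transition from 1, 2, 3, 9, 12, 14, 16, 18.
Union after reading b: {7, 12}.
Now take the epsilon-closure:
From 12 via epsilon: add 2.
From 2 via epsilon: add 1, 18.
From 1 via epsilon: add 9.
No new states can be added; the closed set is {1, 2, 7, 9, 12, 18}.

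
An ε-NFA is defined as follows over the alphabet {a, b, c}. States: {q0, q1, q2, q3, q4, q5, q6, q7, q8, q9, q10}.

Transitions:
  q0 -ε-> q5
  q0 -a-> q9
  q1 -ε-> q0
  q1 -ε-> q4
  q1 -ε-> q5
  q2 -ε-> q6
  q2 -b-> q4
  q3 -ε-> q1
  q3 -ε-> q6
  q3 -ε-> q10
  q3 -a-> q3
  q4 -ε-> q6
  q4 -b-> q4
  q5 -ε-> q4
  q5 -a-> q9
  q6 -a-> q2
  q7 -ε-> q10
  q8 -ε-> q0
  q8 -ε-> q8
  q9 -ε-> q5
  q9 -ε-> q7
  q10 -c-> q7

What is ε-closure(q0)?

Start with {q0}.
From q0 via ε: add q5.
From q5 via ε: add q4.
From q4 via ε: add q6.
No new states can be added; the closed set is {q0, q4, q5, q6}.

{q0, q4, q5, q6}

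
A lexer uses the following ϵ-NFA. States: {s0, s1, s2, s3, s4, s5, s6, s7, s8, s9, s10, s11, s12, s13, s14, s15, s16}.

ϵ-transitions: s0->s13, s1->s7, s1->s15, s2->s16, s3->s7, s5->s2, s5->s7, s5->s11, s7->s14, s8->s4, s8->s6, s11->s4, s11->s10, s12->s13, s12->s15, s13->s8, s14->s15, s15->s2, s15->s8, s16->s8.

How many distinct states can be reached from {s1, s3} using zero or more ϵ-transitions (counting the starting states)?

10

Start with {s1, s3}.
From s1 via ϵ: add s7, s15.
From s7 via ϵ: add s14.
From s15 via ϵ: add s2, s8.
From s2 via ϵ: add s16.
From s8 via ϵ: add s4, s6.
ϵ-closure = {s1, s2, s3, s4, s6, s7, s8, s14, s15, s16}, which has 10 states.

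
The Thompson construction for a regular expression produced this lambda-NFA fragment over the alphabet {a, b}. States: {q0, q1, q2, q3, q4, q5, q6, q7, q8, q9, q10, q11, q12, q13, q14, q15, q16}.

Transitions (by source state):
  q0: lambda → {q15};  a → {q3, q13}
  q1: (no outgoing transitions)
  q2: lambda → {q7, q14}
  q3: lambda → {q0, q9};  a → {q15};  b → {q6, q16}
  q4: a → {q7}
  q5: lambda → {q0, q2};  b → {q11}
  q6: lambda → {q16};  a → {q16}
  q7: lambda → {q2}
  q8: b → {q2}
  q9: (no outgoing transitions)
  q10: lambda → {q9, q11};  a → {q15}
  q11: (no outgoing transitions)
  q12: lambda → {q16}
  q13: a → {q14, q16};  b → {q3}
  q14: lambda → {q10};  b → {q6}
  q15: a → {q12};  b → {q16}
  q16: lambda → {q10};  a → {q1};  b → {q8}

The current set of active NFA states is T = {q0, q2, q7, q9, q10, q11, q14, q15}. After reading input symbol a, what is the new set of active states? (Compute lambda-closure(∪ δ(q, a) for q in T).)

q0 on a → {q3, q13}.
q10 on a → {q15}.
q15 on a → {q12}.
No a-transition from q2, q7, q9, q11, q14.
Union after reading a: {q3, q12, q13, q15}.
Now take the lambda-closure:
From q3 via lambda: add q0, q9.
From q12 via lambda: add q16.
From q16 via lambda: add q10.
From q10 via lambda: add q11.
No new states can be added; the closed set is {q0, q3, q9, q10, q11, q12, q13, q15, q16}.

{q0, q3, q9, q10, q11, q12, q13, q15, q16}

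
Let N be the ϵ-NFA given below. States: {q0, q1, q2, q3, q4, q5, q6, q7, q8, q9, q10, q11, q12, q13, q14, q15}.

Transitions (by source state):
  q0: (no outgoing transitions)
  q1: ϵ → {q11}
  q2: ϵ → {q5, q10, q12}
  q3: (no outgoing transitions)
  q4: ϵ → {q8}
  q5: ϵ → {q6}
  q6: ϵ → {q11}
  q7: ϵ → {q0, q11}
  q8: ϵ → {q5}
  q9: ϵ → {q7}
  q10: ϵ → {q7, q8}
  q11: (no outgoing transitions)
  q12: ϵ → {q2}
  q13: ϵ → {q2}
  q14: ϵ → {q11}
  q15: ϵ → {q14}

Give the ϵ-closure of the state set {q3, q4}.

{q3, q4, q5, q6, q8, q11}

Start with {q3, q4}.
From q4 via ϵ: add q8.
From q8 via ϵ: add q5.
From q5 via ϵ: add q6.
From q6 via ϵ: add q11.
No new states can be added; the closed set is {q3, q4, q5, q6, q8, q11}.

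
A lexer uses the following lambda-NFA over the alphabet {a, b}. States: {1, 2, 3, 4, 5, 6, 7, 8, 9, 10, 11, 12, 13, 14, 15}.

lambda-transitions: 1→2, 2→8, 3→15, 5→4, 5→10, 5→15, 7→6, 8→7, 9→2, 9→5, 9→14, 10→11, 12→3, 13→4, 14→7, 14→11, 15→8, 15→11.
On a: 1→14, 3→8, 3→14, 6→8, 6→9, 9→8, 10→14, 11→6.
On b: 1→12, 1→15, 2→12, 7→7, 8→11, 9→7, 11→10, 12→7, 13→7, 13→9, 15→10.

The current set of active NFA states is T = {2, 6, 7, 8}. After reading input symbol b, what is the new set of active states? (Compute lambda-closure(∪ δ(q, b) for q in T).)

{3, 6, 7, 8, 11, 12, 15}

2 on b → {12}.
7 on b → {7}.
8 on b → {11}.
No b-transition from 6.
Union after reading b: {7, 11, 12}.
Now take the lambda-closure:
From 7 via lambda: add 6.
From 12 via lambda: add 3.
From 3 via lambda: add 15.
From 15 via lambda: add 8.
No new states can be added; the closed set is {3, 6, 7, 8, 11, 12, 15}.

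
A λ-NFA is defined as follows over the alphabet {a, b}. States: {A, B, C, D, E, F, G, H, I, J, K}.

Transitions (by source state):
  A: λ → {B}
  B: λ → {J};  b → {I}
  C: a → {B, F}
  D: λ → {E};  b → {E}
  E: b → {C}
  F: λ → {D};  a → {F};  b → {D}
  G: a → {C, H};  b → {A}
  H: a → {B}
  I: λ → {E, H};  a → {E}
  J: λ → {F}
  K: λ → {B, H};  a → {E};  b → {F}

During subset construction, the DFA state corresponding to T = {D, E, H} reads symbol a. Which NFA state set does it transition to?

{B, D, E, F, J}

H on a → {B}.
No a-transition from D, E.
Union after reading a: {B}.
Now take the λ-closure:
From B via λ: add J.
From J via λ: add F.
From F via λ: add D.
From D via λ: add E.
No new states can be added; the closed set is {B, D, E, F, J}.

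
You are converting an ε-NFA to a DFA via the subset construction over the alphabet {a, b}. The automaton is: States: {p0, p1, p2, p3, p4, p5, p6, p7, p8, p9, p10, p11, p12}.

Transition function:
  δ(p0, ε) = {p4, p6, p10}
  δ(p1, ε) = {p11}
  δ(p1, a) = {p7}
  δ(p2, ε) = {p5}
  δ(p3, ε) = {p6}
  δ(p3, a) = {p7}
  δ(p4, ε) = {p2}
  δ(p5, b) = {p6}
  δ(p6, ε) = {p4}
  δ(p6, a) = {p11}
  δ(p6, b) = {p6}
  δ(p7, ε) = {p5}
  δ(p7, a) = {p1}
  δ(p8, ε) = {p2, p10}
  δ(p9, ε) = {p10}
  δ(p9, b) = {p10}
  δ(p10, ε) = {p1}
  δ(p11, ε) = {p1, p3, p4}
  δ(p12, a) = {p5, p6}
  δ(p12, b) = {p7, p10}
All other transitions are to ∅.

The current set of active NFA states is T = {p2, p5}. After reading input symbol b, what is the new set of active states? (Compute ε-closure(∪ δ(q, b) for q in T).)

{p2, p4, p5, p6}

p5 on b → {p6}.
No b-transition from p2.
Union after reading b: {p6}.
Now take the ε-closure:
From p6 via ε: add p4.
From p4 via ε: add p2.
From p2 via ε: add p5.
No new states can be added; the closed set is {p2, p4, p5, p6}.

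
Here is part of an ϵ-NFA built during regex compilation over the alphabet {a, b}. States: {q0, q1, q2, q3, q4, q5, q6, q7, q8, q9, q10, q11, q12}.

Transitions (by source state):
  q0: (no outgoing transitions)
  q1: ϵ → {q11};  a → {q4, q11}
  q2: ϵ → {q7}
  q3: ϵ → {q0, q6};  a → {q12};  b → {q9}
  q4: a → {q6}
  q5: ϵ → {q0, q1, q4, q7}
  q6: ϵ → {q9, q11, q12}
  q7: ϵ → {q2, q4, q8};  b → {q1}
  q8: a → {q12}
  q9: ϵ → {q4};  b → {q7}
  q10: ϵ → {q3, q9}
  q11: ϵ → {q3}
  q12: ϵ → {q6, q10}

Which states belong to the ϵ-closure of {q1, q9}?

Start with {q1, q9}.
From q1 via ϵ: add q11.
From q9 via ϵ: add q4.
From q11 via ϵ: add q3.
From q3 via ϵ: add q0, q6.
From q6 via ϵ: add q12.
From q12 via ϵ: add q10.
No new states can be added; the closed set is {q0, q1, q3, q4, q6, q9, q10, q11, q12}.

{q0, q1, q3, q4, q6, q9, q10, q11, q12}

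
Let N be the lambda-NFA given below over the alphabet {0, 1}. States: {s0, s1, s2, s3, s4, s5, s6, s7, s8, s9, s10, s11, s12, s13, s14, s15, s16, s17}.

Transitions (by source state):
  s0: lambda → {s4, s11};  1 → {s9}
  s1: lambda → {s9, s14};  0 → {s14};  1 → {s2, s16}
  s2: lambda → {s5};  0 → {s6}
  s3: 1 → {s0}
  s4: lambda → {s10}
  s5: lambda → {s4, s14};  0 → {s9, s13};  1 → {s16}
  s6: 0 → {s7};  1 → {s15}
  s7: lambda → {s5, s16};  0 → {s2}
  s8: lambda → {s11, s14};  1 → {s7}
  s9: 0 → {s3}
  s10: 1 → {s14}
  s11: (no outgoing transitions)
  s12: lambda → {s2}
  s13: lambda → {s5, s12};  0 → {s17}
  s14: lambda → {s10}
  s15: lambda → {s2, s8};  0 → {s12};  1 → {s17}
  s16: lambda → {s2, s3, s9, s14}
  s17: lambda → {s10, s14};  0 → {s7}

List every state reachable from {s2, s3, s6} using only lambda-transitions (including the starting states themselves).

Start with {s2, s3, s6}.
From s2 via lambda: add s5.
From s5 via lambda: add s4, s14.
From s4 via lambda: add s10.
No new states can be added; the closed set is {s2, s3, s4, s5, s6, s10, s14}.

{s2, s3, s4, s5, s6, s10, s14}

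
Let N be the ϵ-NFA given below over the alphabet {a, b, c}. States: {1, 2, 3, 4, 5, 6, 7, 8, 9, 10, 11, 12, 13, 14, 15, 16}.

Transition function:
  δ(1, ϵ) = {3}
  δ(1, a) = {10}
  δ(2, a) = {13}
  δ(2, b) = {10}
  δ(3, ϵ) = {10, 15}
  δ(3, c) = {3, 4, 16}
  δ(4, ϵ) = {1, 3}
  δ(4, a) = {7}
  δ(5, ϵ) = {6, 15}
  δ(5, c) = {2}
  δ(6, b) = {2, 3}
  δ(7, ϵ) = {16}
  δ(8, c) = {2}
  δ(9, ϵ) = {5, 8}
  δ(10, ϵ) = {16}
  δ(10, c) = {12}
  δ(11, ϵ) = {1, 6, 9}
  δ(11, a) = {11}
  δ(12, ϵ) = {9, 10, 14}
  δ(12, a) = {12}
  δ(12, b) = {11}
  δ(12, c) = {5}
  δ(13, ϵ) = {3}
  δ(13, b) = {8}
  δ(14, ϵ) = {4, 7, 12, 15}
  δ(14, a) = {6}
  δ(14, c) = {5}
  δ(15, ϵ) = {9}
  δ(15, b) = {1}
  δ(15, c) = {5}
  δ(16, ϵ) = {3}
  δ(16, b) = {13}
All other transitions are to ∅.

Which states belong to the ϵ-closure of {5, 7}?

{3, 5, 6, 7, 8, 9, 10, 15, 16}

Start with {5, 7}.
From 5 via ϵ: add 6, 15.
From 7 via ϵ: add 16.
From 15 via ϵ: add 9.
From 16 via ϵ: add 3.
From 3 via ϵ: add 10.
From 9 via ϵ: add 8.
No new states can be added; the closed set is {3, 5, 6, 7, 8, 9, 10, 15, 16}.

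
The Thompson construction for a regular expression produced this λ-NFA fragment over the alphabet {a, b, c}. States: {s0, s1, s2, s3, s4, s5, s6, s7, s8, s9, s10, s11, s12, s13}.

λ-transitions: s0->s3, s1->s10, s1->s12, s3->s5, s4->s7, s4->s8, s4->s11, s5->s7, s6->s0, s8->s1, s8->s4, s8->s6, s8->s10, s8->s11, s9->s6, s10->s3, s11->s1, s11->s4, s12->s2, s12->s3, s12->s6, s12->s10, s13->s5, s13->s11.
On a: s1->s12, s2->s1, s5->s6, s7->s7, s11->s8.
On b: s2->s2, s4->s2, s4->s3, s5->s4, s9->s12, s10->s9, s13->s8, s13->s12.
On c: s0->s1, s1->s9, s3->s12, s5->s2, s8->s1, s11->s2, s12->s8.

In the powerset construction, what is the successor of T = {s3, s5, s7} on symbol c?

{s0, s2, s3, s5, s6, s7, s10, s12}

s3 on c → {s12}.
s5 on c → {s2}.
No c-transition from s7.
Union after reading c: {s2, s12}.
Now take the λ-closure:
From s12 via λ: add s3, s6, s10.
From s3 via λ: add s5.
From s6 via λ: add s0.
From s5 via λ: add s7.
No new states can be added; the closed set is {s0, s2, s3, s5, s6, s7, s10, s12}.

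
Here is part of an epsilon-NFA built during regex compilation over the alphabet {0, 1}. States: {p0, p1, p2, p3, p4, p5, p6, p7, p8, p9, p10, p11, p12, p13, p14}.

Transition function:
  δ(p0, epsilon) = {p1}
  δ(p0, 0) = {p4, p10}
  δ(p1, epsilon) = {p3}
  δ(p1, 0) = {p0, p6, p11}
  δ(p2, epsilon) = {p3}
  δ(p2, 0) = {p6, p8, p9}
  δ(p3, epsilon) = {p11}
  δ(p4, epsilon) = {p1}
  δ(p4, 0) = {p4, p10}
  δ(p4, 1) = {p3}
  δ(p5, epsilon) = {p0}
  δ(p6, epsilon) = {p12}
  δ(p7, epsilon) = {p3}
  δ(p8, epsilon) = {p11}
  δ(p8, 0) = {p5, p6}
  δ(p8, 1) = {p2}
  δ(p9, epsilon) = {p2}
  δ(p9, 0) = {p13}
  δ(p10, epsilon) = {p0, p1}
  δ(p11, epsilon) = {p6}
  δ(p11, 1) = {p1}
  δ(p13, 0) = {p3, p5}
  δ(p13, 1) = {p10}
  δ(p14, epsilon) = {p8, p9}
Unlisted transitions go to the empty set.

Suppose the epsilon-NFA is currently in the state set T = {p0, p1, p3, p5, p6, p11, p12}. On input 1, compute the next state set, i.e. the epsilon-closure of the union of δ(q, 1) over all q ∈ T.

p11 on 1 → {p1}.
No 1-transition from p0, p1, p3, p5, p6, p12.
Union after reading 1: {p1}.
Now take the epsilon-closure:
From p1 via epsilon: add p3.
From p3 via epsilon: add p11.
From p11 via epsilon: add p6.
From p6 via epsilon: add p12.
No new states can be added; the closed set is {p1, p3, p6, p11, p12}.

{p1, p3, p6, p11, p12}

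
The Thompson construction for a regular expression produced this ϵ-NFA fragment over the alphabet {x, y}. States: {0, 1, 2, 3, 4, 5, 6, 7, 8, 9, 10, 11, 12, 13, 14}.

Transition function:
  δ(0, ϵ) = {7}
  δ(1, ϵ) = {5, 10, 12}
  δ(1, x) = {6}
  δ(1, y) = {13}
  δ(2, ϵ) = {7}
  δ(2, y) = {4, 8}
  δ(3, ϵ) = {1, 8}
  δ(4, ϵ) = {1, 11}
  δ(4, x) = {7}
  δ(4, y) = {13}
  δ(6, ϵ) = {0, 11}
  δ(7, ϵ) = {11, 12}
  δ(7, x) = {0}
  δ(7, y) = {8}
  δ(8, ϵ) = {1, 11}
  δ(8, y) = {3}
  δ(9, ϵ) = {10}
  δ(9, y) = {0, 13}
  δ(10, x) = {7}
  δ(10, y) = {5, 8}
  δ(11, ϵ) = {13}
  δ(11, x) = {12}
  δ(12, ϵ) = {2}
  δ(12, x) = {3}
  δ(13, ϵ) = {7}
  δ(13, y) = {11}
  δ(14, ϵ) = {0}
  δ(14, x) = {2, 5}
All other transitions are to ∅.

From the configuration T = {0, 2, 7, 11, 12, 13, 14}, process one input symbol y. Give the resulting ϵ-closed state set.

2 on y → {4, 8}.
7 on y → {8}.
13 on y → {11}.
No y-transition from 0, 11, 12, 14.
Union after reading y: {4, 8, 11}.
Now take the ϵ-closure:
From 4 via ϵ: add 1.
From 11 via ϵ: add 13.
From 1 via ϵ: add 5, 10, 12.
From 13 via ϵ: add 7.
From 12 via ϵ: add 2.
No new states can be added; the closed set is {1, 2, 4, 5, 7, 8, 10, 11, 12, 13}.

{1, 2, 4, 5, 7, 8, 10, 11, 12, 13}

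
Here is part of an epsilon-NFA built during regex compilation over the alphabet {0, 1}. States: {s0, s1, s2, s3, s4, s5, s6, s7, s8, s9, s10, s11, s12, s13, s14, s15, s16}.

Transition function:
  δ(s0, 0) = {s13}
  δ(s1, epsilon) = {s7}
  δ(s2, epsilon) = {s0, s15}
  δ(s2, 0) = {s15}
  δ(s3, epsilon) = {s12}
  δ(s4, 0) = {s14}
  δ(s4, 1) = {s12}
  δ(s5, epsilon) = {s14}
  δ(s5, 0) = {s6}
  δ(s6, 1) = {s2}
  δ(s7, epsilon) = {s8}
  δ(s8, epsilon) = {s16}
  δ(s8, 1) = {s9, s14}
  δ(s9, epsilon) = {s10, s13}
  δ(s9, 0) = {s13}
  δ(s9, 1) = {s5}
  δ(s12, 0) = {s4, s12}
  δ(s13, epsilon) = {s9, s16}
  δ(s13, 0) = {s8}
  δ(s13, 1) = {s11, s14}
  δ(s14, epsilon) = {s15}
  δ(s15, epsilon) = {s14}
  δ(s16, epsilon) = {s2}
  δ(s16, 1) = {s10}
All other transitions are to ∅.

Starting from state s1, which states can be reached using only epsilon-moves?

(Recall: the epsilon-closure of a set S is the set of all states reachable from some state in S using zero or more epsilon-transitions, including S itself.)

Start with {s1}.
From s1 via epsilon: add s7.
From s7 via epsilon: add s8.
From s8 via epsilon: add s16.
From s16 via epsilon: add s2.
From s2 via epsilon: add s0, s15.
From s15 via epsilon: add s14.
No new states can be added; the closed set is {s0, s1, s2, s7, s8, s14, s15, s16}.

{s0, s1, s2, s7, s8, s14, s15, s16}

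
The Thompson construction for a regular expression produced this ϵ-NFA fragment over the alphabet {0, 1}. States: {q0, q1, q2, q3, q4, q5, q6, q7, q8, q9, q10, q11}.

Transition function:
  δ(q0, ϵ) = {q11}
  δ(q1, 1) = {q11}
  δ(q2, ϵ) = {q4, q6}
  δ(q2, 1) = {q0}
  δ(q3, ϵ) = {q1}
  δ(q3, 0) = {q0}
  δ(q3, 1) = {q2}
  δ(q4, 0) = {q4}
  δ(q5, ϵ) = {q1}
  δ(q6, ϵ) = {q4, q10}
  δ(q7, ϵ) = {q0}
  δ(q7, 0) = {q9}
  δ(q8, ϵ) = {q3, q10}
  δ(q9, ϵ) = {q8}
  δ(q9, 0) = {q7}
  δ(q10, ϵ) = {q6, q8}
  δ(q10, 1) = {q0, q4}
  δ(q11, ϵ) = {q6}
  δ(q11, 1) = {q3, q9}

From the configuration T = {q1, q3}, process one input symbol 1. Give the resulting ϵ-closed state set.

{q1, q2, q3, q4, q6, q8, q10, q11}

q1 on 1 → {q11}.
q3 on 1 → {q2}.
Union after reading 1: {q2, q11}.
Now take the ϵ-closure:
From q2 via ϵ: add q4, q6.
From q6 via ϵ: add q10.
From q10 via ϵ: add q8.
From q8 via ϵ: add q3.
From q3 via ϵ: add q1.
No new states can be added; the closed set is {q1, q2, q3, q4, q6, q8, q10, q11}.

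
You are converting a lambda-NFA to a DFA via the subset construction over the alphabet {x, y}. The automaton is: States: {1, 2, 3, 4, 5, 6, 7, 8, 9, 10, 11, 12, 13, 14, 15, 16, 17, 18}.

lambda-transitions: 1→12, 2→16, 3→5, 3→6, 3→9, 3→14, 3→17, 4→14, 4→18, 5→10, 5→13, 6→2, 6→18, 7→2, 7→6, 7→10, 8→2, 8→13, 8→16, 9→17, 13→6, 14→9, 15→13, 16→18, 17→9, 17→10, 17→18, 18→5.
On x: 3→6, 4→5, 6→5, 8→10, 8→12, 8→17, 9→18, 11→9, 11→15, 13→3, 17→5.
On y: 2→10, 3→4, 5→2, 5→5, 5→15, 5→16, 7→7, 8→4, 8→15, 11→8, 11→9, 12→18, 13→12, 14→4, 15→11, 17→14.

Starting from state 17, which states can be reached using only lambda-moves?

Start with {17}.
From 17 via lambda: add 9, 10, 18.
From 18 via lambda: add 5.
From 5 via lambda: add 13.
From 13 via lambda: add 6.
From 6 via lambda: add 2.
From 2 via lambda: add 16.
No new states can be added; the closed set is {2, 5, 6, 9, 10, 13, 16, 17, 18}.

{2, 5, 6, 9, 10, 13, 16, 17, 18}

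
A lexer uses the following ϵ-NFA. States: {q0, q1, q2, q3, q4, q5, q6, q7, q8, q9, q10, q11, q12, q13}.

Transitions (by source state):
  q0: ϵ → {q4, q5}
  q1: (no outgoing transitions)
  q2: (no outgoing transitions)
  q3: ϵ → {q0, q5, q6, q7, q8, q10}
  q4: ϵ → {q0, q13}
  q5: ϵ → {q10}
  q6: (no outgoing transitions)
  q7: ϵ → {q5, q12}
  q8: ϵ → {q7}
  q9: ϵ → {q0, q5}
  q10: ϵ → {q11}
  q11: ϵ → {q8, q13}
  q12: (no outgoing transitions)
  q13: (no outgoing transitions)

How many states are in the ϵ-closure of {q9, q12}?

Start with {q9, q12}.
From q9 via ϵ: add q0, q5.
From q0 via ϵ: add q4.
From q5 via ϵ: add q10.
From q4 via ϵ: add q13.
From q10 via ϵ: add q11.
From q11 via ϵ: add q8.
From q8 via ϵ: add q7.
ϵ-closure = {q0, q4, q5, q7, q8, q9, q10, q11, q12, q13}, which has 10 states.

10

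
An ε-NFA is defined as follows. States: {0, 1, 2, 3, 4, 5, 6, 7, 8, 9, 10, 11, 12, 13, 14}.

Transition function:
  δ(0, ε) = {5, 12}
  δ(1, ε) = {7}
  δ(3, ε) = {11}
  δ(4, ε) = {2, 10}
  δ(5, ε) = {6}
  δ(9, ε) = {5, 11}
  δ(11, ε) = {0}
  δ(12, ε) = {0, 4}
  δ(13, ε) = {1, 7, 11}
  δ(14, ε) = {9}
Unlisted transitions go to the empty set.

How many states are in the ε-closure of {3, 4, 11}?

9

Start with {3, 4, 11}.
From 4 via ε: add 2, 10.
From 11 via ε: add 0.
From 0 via ε: add 5, 12.
From 5 via ε: add 6.
ε-closure = {0, 2, 3, 4, 5, 6, 10, 11, 12}, which has 9 states.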